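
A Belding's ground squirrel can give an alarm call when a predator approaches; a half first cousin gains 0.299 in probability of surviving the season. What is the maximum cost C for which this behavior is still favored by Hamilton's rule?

r to a half first cousin = 0.0625 (half first cousins share one grandparent — one path of length 4: r = (1/2)^4 = 1/16).
Hamilton's rule: n·r·B > C, so the trait is favored while C < n·r·B = 1·0.0625·0.299 = 0.0186875.

0.0186875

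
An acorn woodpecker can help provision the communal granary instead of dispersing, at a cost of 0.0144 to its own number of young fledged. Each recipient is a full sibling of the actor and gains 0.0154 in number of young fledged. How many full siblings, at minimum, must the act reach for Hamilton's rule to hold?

r to a full sibling = 1/2 (full sibs share both parents — two paths of length 2: r = 2·(1/2)^2 = 1/2).
Hamilton's rule: n·r·B > C  ⇒  n > C/(r·B) = 0.0144/(0.5·0.0154) = 1.87.
The smallest integer exceeding 1.87 is 2.

2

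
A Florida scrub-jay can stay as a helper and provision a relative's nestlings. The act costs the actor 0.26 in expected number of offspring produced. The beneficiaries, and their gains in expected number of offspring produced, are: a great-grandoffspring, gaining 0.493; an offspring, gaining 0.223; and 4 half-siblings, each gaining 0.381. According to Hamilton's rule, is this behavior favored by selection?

Yes

Hamilton's rule: the trait is favored when the sum of r·B over every recipient exceeds the actor's cost C.
r to a great-grandoffspring = 1/8 (three parent–offspring links: r = (1/2)^3 = 1/8).
r to an offspring = 1/2 (one parent–offspring link: r = (1/2)^1 = 1/2).
r to a half-sibling = 0.25 (half-sibs share one parent — one path of length 2: r = (1/2)^2 = 1/4).
Summing one r·B term per recipient: 1·0.125·0.493 + 1·0.5·0.223 + 4·0.25·0.381 = 0.554125.
0.554125 > 0.26: the indirect benefit exceeds the cost.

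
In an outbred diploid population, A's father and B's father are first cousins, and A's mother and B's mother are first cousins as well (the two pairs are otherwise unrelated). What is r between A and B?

0.0625

With two independent routes of shared ancestry, r is the sum of the two contributions.
A and B are related in two ways: second cousins through their fathers (r = 1/32) and second cousins through their mothers (r = 1/32).
r = 1/32 + 1/32 = 1/16 = 0.0625.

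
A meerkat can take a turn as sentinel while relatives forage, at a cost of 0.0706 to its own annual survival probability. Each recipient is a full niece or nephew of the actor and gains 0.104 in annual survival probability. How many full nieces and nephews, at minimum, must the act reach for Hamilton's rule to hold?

3

r to a full niece or nephew = 1/4 (full aunt/uncle↔niece/nephew: two paths of length 3 through the shared grandparent pair: r = 2·(1/2)^3 = 1/4).
Hamilton's rule: n·r·B > C  ⇒  n > C/(r·B) = 0.0706/(0.25·0.104) = 2.715.
The smallest integer exceeding 2.715 is 3.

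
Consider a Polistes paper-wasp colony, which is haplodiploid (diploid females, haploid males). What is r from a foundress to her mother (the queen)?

0.5

One meiotic link between diploid queen and diploid daughter: r = 1/2.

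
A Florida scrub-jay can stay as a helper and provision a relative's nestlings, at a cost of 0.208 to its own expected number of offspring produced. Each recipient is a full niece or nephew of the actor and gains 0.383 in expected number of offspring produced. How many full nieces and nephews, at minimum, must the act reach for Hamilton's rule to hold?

3

r to a full niece or nephew = 0.25 (full aunt/uncle↔niece/nephew: two paths of length 3 through the shared grandparent pair: r = 2·(1/2)^3 = 1/4).
Hamilton's rule: n·r·B > C  ⇒  n > C/(r·B) = 0.208/(0.25·0.383) = 2.172.
The smallest integer exceeding 2.172 is 3.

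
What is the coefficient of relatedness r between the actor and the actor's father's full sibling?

0.25

Each parent–offspring link contributes a factor of 1/2, and independent paths through distinct common ancestors add.
Full aunt/uncle↔niece/nephew: two paths of length 3 through the shared grandparent pair: r = 2·(1/2)^3 = 1/4.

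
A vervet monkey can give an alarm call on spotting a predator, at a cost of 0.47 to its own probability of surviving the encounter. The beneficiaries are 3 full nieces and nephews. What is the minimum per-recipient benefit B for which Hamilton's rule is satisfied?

0.6267

r to a full niece or nephew = 0.25 (full aunt/uncle↔niece/nephew: two paths of length 3 through the shared grandparent pair: r = 2·(1/2)^3 = 1/4).
Hamilton's rule with n recipients of equal r: n·r·B > C, so B > C/(n·r) = 0.47/(3·0.25) = 0.6267.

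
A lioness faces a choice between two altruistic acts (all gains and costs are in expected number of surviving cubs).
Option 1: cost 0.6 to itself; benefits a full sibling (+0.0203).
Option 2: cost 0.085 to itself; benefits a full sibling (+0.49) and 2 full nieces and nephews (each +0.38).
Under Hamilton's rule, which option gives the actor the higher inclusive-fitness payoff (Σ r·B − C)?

Option 2

Option 1: r to a full sibling = 0.5.
Option 1: Σ r·B − C = (1·0.5·0.0203) − 0.6 = -0.58985.
Option 2: r to a full sibling = 0.5.
Option 2: r to a full niece or nephew = 0.25.
Option 2: Σ r·B − C = (1·0.5·0.49 + 2·0.25·0.38) − 0.085 = 0.35.
Option 2 has the higher net inclusive-fitness payoff.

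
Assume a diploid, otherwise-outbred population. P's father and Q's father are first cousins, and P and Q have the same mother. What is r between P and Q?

0.28125

Independent pedigree routes through distinct common ancestors add.
P and Q are related in two ways: second cousins through their fathers (r = 1/32) and half-sibs through their shared mother (r = 1/4).
r = 1/32 + 1/4 = 9/32 = 0.28125.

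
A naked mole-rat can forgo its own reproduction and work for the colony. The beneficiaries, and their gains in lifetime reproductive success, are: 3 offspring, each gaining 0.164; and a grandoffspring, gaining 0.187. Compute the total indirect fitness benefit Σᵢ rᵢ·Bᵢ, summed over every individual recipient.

r to an offspring = 0.5 (one parent–offspring link: r = (1/2)^1 = 1/2).
r to a grandoffspring = 1/4 (two parent–offspring links: r = (1/2)^2 = 1/4).
Summing one r·B term per recipient: 3·0.5·0.164 + 1·0.25·0.187 = 0.29275.

0.29275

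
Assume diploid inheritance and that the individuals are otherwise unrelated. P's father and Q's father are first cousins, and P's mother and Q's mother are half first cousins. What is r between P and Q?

Independent pedigree routes through distinct common ancestors add.
P and Q are related in two ways: second cousins through their fathers (r = 1/32) and half second cousins through their mothers (r = 1/64).
r = 1/32 + 1/64 = 0.046875.

0.046875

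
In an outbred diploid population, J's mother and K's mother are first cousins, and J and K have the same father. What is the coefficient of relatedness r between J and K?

With two independent routes of shared ancestry, r is the sum of the two contributions.
J and K are related in two ways: second cousins through their mothers (r = 1/32) and half-sibs through their shared father (r = 1/4).
r = 1/32 + 1/4 = 9/32 = 0.28125.

0.28125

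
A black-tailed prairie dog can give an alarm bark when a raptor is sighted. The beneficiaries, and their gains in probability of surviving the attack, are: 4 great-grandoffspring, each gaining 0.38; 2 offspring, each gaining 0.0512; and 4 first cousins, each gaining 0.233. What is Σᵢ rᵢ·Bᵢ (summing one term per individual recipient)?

r to a great-grandoffspring = 1/8 (three parent–offspring links: r = (1/2)^3 = 1/8).
r to an offspring = 0.5 (one parent–offspring link: r = (1/2)^1 = 1/2).
r to a first cousin = 0.125 (first cousins share one grandparent pair — two paths of length 4: r = 2·(1/2)^4 = 1/8).
Summing one r·B term per recipient: 4·0.125·0.38 + 2·0.5·0.0512 + 4·0.125·0.233 = 0.3577.

0.3577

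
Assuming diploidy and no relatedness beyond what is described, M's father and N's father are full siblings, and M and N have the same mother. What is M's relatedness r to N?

Relatedness sums over independent paths through distinct common ancestors.
M and N are related in two ways: first cousins through their fathers (r = 1/8) and half-sibs through their shared mother (r = 1/4).
r = 1/8 + 1/4 = 3/8 = 0.375.

0.375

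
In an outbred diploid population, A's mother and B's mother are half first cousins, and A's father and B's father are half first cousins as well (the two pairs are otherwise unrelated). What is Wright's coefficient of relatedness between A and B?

With two independent routes of shared ancestry, r is the sum of the two contributions.
A and B are related in two ways: half second cousins through their mothers (r = 1/64) and half second cousins through their fathers (r = 1/64).
r = 1/64 + 1/64 = 0.03125.

0.03125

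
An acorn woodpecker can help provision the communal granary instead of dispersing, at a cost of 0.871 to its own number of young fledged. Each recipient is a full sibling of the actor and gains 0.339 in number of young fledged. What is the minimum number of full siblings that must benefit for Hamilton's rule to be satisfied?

r to a full sibling = 0.5 (full sibs share both parents — two paths of length 2: r = 2·(1/2)^2 = 1/2).
Hamilton's rule: n·r·B > C  ⇒  n > C/(r·B) = 0.871/(0.5·0.339) = 5.139.
The smallest integer exceeding 5.139 is 6.

6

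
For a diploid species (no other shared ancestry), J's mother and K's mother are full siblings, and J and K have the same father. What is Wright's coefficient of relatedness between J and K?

0.375

Relatedness sums over independent paths through distinct common ancestors.
J and K are related in two ways: first cousins through their mothers (r = 1/8) and half-sibs through their shared father (r = 1/4).
r = 1/8 + 1/4 = 3/8 = 0.375.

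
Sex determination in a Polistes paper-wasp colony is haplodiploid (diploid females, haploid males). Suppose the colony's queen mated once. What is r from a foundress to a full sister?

0.75

Haplodiploid full sisters inherit their father's entire haploid genome identically (contributing 1/2) and on average half of their mother's contribution (1/2 · 1/2 = 1/4); r = 1/2 + 1/4 = 3/4.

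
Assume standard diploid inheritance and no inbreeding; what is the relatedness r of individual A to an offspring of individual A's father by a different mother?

Each parent–offspring link contributes a factor of 1/2, and independent paths through distinct common ancestors add.
Half-sibs share one parent — one path of length 2: r = (1/2)^2 = 1/4.

0.25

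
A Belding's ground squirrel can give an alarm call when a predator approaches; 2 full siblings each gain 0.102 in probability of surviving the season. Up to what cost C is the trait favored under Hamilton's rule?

r to a full sibling = 1/2 (full sibs share both parents — two paths of length 2: r = 2·(1/2)^2 = 1/2).
Hamilton's rule: n·r·B > C, so the trait is favored while C < n·r·B = 2·0.5·0.102 = 0.102.

0.102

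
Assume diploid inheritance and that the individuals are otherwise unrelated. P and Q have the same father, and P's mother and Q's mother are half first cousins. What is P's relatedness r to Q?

0.265625

Independent pedigree routes through distinct common ancestors add.
P and Q are related in two ways: half-sibs through their shared father (r = 1/4) and half second cousins through their mothers (r = 1/64).
r = 1/4 + 1/64 = 17/64 = 0.265625.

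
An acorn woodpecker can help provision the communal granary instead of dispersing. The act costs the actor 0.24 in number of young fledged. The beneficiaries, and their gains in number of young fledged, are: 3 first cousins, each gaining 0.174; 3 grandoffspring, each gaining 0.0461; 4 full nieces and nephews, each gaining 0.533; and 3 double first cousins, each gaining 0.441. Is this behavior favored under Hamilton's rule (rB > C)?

Yes

Hamilton's rule: the trait is favored when the sum of r·B over every recipient exceeds the actor's cost C.
r to a first cousin = 1/8 (first cousins share one grandparent pair — two paths of length 4: r = 2·(1/2)^4 = 1/8).
r to a grandoffspring = 1/4 (two parent–offspring links: r = (1/2)^2 = 1/4).
r to a full niece or nephew = 1/4 (full aunt/uncle↔niece/nephew: two paths of length 3 through the shared grandparent pair: r = 2·(1/2)^3 = 1/4).
r to a double first cousin = 1/4 (double first cousins share both grandparent pairs — four paths of length 4: r = 4·(1/2)^4 = 1/4).
Summing one r·B term per recipient: 3·0.125·0.174 + 3·0.25·0.0461 + 4·0.25·0.533 + 3·0.25·0.441 = 0.963575.
0.963575 > 0.24: the indirect benefit exceeds the cost.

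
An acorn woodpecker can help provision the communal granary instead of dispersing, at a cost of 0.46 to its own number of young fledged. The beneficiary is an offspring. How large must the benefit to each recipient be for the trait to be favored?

0.92

r to an offspring = 1/2 (one parent–offspring link: r = (1/2)^1 = 1/2).
Hamilton's rule with n recipients of equal r: n·r·B > C, so B > C/(n·r) = 0.46/(1·0.5) = 0.92.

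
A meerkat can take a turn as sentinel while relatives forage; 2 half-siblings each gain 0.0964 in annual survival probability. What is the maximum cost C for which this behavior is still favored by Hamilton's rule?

r to a half-sibling = 1/4 (half-sibs share one parent — one path of length 2: r = (1/2)^2 = 1/4).
Hamilton's rule: n·r·B > C, so the trait is favored while C < n·r·B = 2·0.25·0.0964 = 0.0482.

0.0482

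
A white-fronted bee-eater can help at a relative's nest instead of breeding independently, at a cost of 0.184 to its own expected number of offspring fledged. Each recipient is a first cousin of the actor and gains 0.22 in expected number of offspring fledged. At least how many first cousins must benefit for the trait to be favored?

r to a first cousin = 0.125 (first cousins share one grandparent pair — two paths of length 4: r = 2·(1/2)^4 = 1/8).
Hamilton's rule: n·r·B > C  ⇒  n > C/(r·B) = 0.184/(0.125·0.22) = 6.691.
The smallest integer exceeding 6.691 is 7.

7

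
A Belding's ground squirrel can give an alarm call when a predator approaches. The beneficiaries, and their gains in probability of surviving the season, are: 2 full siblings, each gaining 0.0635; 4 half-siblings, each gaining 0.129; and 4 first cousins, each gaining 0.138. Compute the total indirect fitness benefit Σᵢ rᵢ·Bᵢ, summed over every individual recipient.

0.2615

r to a full sibling = 1/2 (full sibs share both parents — two paths of length 2: r = 2·(1/2)^2 = 1/2).
r to a half-sibling = 1/4 (half-sibs share one parent — one path of length 2: r = (1/2)^2 = 1/4).
r to a first cousin = 0.125 (first cousins share one grandparent pair — two paths of length 4: r = 2·(1/2)^4 = 1/8).
Summing one r·B term per recipient: 2·0.5·0.0635 + 4·0.25·0.129 + 4·0.125·0.138 = 0.2615.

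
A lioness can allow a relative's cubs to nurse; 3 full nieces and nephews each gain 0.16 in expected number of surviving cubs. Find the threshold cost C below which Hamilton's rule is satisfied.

0.12

r to a full niece or nephew = 1/4 (full aunt/uncle↔niece/nephew: two paths of length 3 through the shared grandparent pair: r = 2·(1/2)^3 = 1/4).
Hamilton's rule: n·r·B > C, so the trait is favored while C < n·r·B = 3·0.25·0.16 = 0.12.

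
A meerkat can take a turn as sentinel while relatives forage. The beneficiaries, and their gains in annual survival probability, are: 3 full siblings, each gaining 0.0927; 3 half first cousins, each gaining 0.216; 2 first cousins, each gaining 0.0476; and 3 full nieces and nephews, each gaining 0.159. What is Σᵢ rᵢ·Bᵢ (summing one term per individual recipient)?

0.3107

r to a full sibling = 0.5 (full sibs share both parents — two paths of length 2: r = 2·(1/2)^2 = 1/2).
r to a half first cousin = 0.0625 (half first cousins share one grandparent — one path of length 4: r = (1/2)^4 = 1/16).
r to a first cousin = 0.125 (first cousins share one grandparent pair — two paths of length 4: r = 2·(1/2)^4 = 1/8).
r to a full niece or nephew = 0.25 (full aunt/uncle↔niece/nephew: two paths of length 3 through the shared grandparent pair: r = 2·(1/2)^3 = 1/4).
Summing one r·B term per recipient: 3·0.5·0.0927 + 3·0.0625·0.216 + 2·0.125·0.0476 + 3·0.25·0.159 = 0.3107.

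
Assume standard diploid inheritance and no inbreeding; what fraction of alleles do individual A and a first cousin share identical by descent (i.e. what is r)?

Each parent–offspring link contributes a factor of 1/2, and independent paths through distinct common ancestors add.
First cousins share one grandparent pair — two paths of length 4: r = 2·(1/2)^4 = 1/8.

0.125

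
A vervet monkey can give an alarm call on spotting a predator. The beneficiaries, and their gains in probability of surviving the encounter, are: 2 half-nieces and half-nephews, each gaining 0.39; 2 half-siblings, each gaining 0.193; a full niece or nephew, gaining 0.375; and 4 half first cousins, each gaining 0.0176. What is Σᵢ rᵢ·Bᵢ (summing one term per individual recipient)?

r to a half-niece or half-nephew = 0.125 (half-aunt/uncle↔niece/nephew: one path of length 3: r = (1/2)^3 = 1/8).
r to a half-sibling = 1/4 (half-sibs share one parent — one path of length 2: r = (1/2)^2 = 1/4).
r to a full niece or nephew = 0.25 (full aunt/uncle↔niece/nephew: two paths of length 3 through the shared grandparent pair: r = 2·(1/2)^3 = 1/4).
r to a half first cousin = 0.0625 (half first cousins share one grandparent — one path of length 4: r = (1/2)^4 = 1/16).
Summing one r·B term per recipient: 2·0.125·0.39 + 2·0.25·0.193 + 1·0.25·0.375 + 4·0.0625·0.0176 = 0.29215.

0.29215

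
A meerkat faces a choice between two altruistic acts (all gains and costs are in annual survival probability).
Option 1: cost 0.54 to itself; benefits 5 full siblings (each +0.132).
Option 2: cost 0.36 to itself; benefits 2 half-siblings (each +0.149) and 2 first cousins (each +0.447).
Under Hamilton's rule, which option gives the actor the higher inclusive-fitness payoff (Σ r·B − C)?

Option 1: r to a full sibling = 0.5.
Option 1: Σ r·B − C = (5·0.5·0.132) − 0.54 = -0.21.
Option 2: r to a half-sibling = 0.25.
Option 2: r to a first cousin = 0.125.
Option 2: Σ r·B − C = (2·0.25·0.149 + 2·0.125·0.447) − 0.36 = -0.17375.
Option 2 has the higher net inclusive-fitness payoff.

Option 2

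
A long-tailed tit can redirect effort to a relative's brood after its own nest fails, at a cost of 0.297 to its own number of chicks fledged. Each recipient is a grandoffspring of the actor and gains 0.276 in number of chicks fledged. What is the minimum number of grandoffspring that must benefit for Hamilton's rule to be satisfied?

5

r to a grandoffspring = 0.25 (two parent–offspring links: r = (1/2)^2 = 1/4).
Hamilton's rule: n·r·B > C  ⇒  n > C/(r·B) = 0.297/(0.25·0.276) = 4.304.
The smallest integer exceeding 4.304 is 5.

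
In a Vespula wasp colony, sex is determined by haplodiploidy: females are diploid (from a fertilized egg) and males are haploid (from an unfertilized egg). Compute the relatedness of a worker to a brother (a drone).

0.25

Her haploid brother carries none of their father's genes and a random half of their mother's genome; that half matches the maternal half of her own genome with probability 1/2: r = 1/2 · 1/2 = 1/4.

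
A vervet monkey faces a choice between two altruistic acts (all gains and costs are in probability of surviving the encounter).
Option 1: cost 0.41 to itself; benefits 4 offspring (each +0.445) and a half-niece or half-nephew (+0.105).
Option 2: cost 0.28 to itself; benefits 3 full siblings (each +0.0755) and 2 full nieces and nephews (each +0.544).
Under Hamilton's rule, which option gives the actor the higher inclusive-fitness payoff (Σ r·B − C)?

Option 1: r to an offspring = 0.5.
Option 1: r to a half-niece or half-nephew = 0.125.
Option 1: Σ r·B − C = (4·0.5·0.445 + 1·0.125·0.105) − 0.41 = 0.493125.
Option 2: r to a full sibling = 0.5.
Option 2: r to a full niece or nephew = 0.25.
Option 2: Σ r·B − C = (3·0.5·0.0755 + 2·0.25·0.544) − 0.28 = 0.10525.
Option 1 has the higher net inclusive-fitness payoff.

Option 1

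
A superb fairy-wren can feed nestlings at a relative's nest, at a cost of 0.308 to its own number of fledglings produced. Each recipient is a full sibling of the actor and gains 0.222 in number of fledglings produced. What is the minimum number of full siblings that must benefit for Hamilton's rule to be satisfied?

r to a full sibling = 1/2 (full sibs share both parents — two paths of length 2: r = 2·(1/2)^2 = 1/2).
Hamilton's rule: n·r·B > C  ⇒  n > C/(r·B) = 0.308/(0.5·0.222) = 2.775.
The smallest integer exceeding 2.775 is 3.

3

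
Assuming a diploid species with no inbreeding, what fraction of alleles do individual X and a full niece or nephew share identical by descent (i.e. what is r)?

0.25

Full aunt/uncle↔niece/nephew: two paths of length 3 through the shared grandparent pair: r = 2·(1/2)^3 = 1/4.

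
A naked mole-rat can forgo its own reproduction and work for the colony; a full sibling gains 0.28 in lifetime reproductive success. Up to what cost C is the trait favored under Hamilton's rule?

r to a full sibling = 0.5 (full sibs share both parents — two paths of length 2: r = 2·(1/2)^2 = 1/2).
Hamilton's rule: n·r·B > C, so the trait is favored while C < n·r·B = 1·0.5·0.28 = 0.14.

0.14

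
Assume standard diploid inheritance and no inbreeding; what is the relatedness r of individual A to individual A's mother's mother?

0.25

Each parent–offspring link contributes a factor of 1/2, and independent paths through distinct common ancestors add.
Two parent–offspring links: r = (1/2)^2 = 1/4.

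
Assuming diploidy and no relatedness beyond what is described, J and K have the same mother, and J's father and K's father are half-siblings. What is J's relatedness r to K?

0.3125

Wright's path rule: contributions from independent ancestry routes add.
J and K are related in two ways: half-sibs through their shared mother (r = 1/4) and half first cousins through their fathers (r = 1/16).
r = 1/4 + 1/16 = 0.3125.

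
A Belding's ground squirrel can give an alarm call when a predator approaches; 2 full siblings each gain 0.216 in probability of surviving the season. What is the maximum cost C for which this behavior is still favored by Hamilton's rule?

0.216

r to a full sibling = 1/2 (full sibs share both parents — two paths of length 2: r = 2·(1/2)^2 = 1/2).
Hamilton's rule: n·r·B > C, so the trait is favored while C < n·r·B = 2·0.5·0.216 = 0.216.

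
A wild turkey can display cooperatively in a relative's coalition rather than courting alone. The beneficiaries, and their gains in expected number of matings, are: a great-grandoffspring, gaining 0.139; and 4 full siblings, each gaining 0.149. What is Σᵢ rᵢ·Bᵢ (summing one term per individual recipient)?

0.315375

r to a great-grandoffspring = 0.125 (three parent–offspring links: r = (1/2)^3 = 1/8).
r to a full sibling = 1/2 (full sibs share both parents — two paths of length 2: r = 2·(1/2)^2 = 1/2).
Summing one r·B term per recipient: 1·0.125·0.139 + 4·0.5·0.149 = 0.315375.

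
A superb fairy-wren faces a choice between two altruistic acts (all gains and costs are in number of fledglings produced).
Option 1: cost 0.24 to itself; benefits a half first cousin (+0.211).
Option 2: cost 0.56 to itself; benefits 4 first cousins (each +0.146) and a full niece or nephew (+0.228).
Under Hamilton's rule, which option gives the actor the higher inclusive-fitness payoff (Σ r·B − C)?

Option 1

Option 1: r to a half first cousin = 0.0625.
Option 1: Σ r·B − C = (1·0.0625·0.211) − 0.24 = -0.2268125.
Option 2: r to a first cousin = 0.125.
Option 2: r to a full niece or nephew = 0.25.
Option 2: Σ r·B − C = (4·0.125·0.146 + 1·0.25·0.228) − 0.56 = -0.43.
Option 1 has the higher net inclusive-fitness payoff.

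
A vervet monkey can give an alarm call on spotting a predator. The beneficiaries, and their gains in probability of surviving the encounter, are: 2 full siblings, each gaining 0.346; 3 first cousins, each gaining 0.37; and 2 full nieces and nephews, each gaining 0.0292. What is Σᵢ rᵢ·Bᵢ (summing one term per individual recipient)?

r to a full sibling = 0.5 (full sibs share both parents — two paths of length 2: r = 2·(1/2)^2 = 1/2).
r to a first cousin = 1/8 (first cousins share one grandparent pair — two paths of length 4: r = 2·(1/2)^4 = 1/8).
r to a full niece or nephew = 1/4 (full aunt/uncle↔niece/nephew: two paths of length 3 through the shared grandparent pair: r = 2·(1/2)^3 = 1/4).
Summing one r·B term per recipient: 2·0.5·0.346 + 3·0.125·0.37 + 2·0.25·0.0292 = 0.49935.

0.49935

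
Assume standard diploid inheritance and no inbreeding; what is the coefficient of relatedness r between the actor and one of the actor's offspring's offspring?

Each parent–offspring link contributes a factor of 1/2, and independent paths through distinct common ancestors add.
Two parent–offspring links: r = (1/2)^2 = 1/4.

0.25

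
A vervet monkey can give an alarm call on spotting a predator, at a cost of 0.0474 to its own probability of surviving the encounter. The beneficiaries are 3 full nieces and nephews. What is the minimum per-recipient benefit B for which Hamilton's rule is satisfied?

r to a full niece or nephew = 1/4 (full aunt/uncle↔niece/nephew: two paths of length 3 through the shared grandparent pair: r = 2·(1/2)^3 = 1/4).
Hamilton's rule with n recipients of equal r: n·r·B > C, so B > C/(n·r) = 0.0474/(3·0.25) = 0.0632.

0.0632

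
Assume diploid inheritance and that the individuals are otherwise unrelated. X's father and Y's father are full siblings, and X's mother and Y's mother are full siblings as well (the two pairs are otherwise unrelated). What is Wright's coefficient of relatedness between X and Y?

0.25

Independent pedigree routes through distinct common ancestors add.
X and Y are related in two ways: first cousins through their fathers (r = 1/8) and first cousins through their mothers (r = 1/8) — i.e. double first cousins.
r = 1/8 + 1/8 = 0.25.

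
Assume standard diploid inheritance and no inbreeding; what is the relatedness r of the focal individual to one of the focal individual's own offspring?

0.5

Each parent–offspring link contributes a factor of 1/2, and independent paths through distinct common ancestors add.
One parent–offspring link: r = (1/2)^1 = 1/2.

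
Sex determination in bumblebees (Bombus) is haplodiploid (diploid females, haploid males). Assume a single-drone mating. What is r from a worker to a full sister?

0.75

Haplodiploid full sisters inherit their father's entire haploid genome identically (contributing 1/2) and on average half of their mother's contribution (1/2 · 1/2 = 1/4); r = 1/2 + 1/4 = 3/4.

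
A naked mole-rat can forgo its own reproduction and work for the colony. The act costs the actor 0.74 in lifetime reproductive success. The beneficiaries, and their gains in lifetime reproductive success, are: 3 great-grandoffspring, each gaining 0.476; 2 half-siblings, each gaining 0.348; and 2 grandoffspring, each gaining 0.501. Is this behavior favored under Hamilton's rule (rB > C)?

Hamilton's rule: the trait is favored when the sum of r·B over every recipient exceeds the actor's cost C.
r to a great-grandoffspring = 0.125 (three parent–offspring links: r = (1/2)^3 = 1/8).
r to a half-sibling = 0.25 (half-sibs share one parent — one path of length 2: r = (1/2)^2 = 1/4).
r to a grandoffspring = 1/4 (two parent–offspring links: r = (1/2)^2 = 1/4).
Summing one r·B term per recipient: 3·0.125·0.476 + 2·0.25·0.348 + 2·0.25·0.501 = 0.603.
0.603 < 0.74: the indirect benefit is less than the cost.

No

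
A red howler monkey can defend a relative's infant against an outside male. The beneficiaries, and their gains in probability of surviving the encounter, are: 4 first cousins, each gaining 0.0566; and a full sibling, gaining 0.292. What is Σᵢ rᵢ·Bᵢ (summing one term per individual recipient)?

0.1743

r to a first cousin = 1/8 (first cousins share one grandparent pair — two paths of length 4: r = 2·(1/2)^4 = 1/8).
r to a full sibling = 1/2 (full sibs share both parents — two paths of length 2: r = 2·(1/2)^2 = 1/2).
Summing one r·B term per recipient: 4·0.125·0.0566 + 1·0.5·0.292 = 0.1743.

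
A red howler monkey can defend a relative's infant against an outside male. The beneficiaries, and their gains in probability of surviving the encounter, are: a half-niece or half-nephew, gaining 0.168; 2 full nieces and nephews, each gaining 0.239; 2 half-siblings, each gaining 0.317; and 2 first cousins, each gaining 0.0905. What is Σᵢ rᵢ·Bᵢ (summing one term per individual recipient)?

r to a half-niece or half-nephew = 0.125 (half-aunt/uncle↔niece/nephew: one path of length 3: r = (1/2)^3 = 1/8).
r to a full niece or nephew = 1/4 (full aunt/uncle↔niece/nephew: two paths of length 3 through the shared grandparent pair: r = 2·(1/2)^3 = 1/4).
r to a half-sibling = 1/4 (half-sibs share one parent — one path of length 2: r = (1/2)^2 = 1/4).
r to a first cousin = 1/8 (first cousins share one grandparent pair — two paths of length 4: r = 2·(1/2)^4 = 1/8).
Summing one r·B term per recipient: 1·0.125·0.168 + 2·0.25·0.239 + 2·0.25·0.317 + 2·0.125·0.0905 = 0.321625.

0.321625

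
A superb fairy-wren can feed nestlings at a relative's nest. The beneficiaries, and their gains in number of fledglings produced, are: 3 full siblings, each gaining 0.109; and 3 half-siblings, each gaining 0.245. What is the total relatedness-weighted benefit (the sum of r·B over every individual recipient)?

0.34725

r to a full sibling = 0.5 (full sibs share both parents — two paths of length 2: r = 2·(1/2)^2 = 1/2).
r to a half-sibling = 1/4 (half-sibs share one parent — one path of length 2: r = (1/2)^2 = 1/4).
Summing one r·B term per recipient: 3·0.5·0.109 + 3·0.25·0.245 = 0.34725.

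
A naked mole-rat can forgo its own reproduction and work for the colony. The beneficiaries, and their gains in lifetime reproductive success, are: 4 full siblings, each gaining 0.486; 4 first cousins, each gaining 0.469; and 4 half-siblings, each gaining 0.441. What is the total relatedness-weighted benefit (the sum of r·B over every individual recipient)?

1.6475

r to a full sibling = 0.5 (full sibs share both parents — two paths of length 2: r = 2·(1/2)^2 = 1/2).
r to a first cousin = 1/8 (first cousins share one grandparent pair — two paths of length 4: r = 2·(1/2)^4 = 1/8).
r to a half-sibling = 0.25 (half-sibs share one parent — one path of length 2: r = (1/2)^2 = 1/4).
Summing one r·B term per recipient: 4·0.5·0.486 + 4·0.125·0.469 + 4·0.25·0.441 = 1.6475.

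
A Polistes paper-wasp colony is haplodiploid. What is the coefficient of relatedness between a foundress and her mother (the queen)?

0.5

One meiotic link between diploid queen and diploid daughter: r = 1/2.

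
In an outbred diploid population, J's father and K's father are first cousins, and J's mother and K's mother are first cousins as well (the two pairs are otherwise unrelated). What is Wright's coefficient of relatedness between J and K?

0.0625

Independent pedigree routes through distinct common ancestors add.
J and K are related in two ways: second cousins through their fathers (r = 1/32) and second cousins through their mothers (r = 1/32).
r = 1/32 + 1/32 = 0.0625.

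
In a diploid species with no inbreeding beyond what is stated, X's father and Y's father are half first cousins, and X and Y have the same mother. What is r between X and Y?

0.265625

Wright's path rule: contributions from independent ancestry routes add.
X and Y are related in two ways: half second cousins through their fathers (r = 1/64) and half-sibs through their shared mother (r = 1/4).
r = 1/64 + 1/4 = 17/64 = 0.265625.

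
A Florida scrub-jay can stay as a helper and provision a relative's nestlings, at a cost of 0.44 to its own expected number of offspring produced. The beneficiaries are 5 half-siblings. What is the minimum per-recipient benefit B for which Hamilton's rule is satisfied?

r to a half-sibling = 1/4 (half-sibs share one parent — one path of length 2: r = (1/2)^2 = 1/4).
Hamilton's rule with n recipients of equal r: n·r·B > C, so B > C/(n·r) = 0.44/(5·0.25) = 0.352.

0.352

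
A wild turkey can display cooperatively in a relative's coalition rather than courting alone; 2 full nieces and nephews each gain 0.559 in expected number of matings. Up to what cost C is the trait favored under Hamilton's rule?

r to a full niece or nephew = 0.25 (full aunt/uncle↔niece/nephew: two paths of length 3 through the shared grandparent pair: r = 2·(1/2)^3 = 1/4).
Hamilton's rule: n·r·B > C, so the trait is favored while C < n·r·B = 2·0.25·0.559 = 0.2795.

0.2795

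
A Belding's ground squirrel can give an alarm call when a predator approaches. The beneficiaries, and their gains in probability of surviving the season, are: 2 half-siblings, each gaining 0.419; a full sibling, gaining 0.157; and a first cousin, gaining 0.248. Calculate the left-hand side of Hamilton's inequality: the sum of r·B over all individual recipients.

r to a half-sibling = 1/4 (half-sibs share one parent — one path of length 2: r = (1/2)^2 = 1/4).
r to a full sibling = 1/2 (full sibs share both parents — two paths of length 2: r = 2·(1/2)^2 = 1/2).
r to a first cousin = 0.125 (first cousins share one grandparent pair — two paths of length 4: r = 2·(1/2)^4 = 1/8).
Summing one r·B term per recipient: 2·0.25·0.419 + 1·0.5·0.157 + 1·0.125·0.248 = 0.319.

0.319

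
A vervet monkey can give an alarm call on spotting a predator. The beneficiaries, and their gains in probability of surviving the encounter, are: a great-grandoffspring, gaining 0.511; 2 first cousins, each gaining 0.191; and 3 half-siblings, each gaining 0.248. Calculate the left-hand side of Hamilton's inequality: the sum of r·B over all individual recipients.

r to a great-grandoffspring = 0.125 (three parent–offspring links: r = (1/2)^3 = 1/8).
r to a first cousin = 1/8 (first cousins share one grandparent pair — two paths of length 4: r = 2·(1/2)^4 = 1/8).
r to a half-sibling = 1/4 (half-sibs share one parent — one path of length 2: r = (1/2)^2 = 1/4).
Summing one r·B term per recipient: 1·0.125·0.511 + 2·0.125·0.191 + 3·0.25·0.248 = 0.297625.

0.297625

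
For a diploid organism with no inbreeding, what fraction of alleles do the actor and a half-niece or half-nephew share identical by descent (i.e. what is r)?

0.125

Half-aunt/uncle↔niece/nephew: one path of length 3: r = (1/2)^3 = 1/8.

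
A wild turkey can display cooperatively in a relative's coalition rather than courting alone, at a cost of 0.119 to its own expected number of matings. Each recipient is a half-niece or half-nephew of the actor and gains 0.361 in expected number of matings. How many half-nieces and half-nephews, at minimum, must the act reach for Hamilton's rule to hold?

r to a half-niece or half-nephew = 1/8 (half-aunt/uncle↔niece/nephew: one path of length 3: r = (1/2)^3 = 1/8).
Hamilton's rule: n·r·B > C  ⇒  n > C/(r·B) = 0.119/(0.125·0.361) = 2.637.
The smallest integer exceeding 2.637 is 3.

3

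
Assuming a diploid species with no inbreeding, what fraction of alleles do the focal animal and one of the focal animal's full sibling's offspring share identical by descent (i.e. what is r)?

Each parent–offspring link contributes a factor of 1/2, and independent paths through distinct common ancestors add.
Full aunt/uncle↔niece/nephew: two paths of length 3 through the shared grandparent pair: r = 2·(1/2)^3 = 1/4.

0.25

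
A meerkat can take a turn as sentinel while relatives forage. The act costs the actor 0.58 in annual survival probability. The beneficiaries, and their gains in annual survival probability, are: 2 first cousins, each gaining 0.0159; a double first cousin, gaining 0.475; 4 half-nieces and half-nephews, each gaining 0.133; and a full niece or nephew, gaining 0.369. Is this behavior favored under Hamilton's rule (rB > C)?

No

Hamilton's rule: the trait is favored when the sum of r·B over every recipient exceeds the actor's cost C.
r to a first cousin = 0.125 (first cousins share one grandparent pair — two paths of length 4: r = 2·(1/2)^4 = 1/8).
r to a double first cousin = 0.25 (double first cousins share both grandparent pairs — four paths of length 4: r = 4·(1/2)^4 = 1/4).
r to a half-niece or half-nephew = 0.125 (half-aunt/uncle↔niece/nephew: one path of length 3: r = (1/2)^3 = 1/8).
r to a full niece or nephew = 1/4 (full aunt/uncle↔niece/nephew: two paths of length 3 through the shared grandparent pair: r = 2·(1/2)^3 = 1/4).
Summing one r·B term per recipient: 2·0.125·0.0159 + 1·0.25·0.475 + 4·0.125·0.133 + 1·0.25·0.369 = 0.281475.
0.281475 < 0.58: the indirect benefit is less than the cost.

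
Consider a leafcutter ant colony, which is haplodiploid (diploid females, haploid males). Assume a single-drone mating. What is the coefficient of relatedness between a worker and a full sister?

0.75

Haplodiploid full sisters inherit their father's entire haploid genome identically (contributing 1/2) and on average half of their mother's contribution (1/2 · 1/2 = 1/4); r = 1/2 + 1/4 = 3/4.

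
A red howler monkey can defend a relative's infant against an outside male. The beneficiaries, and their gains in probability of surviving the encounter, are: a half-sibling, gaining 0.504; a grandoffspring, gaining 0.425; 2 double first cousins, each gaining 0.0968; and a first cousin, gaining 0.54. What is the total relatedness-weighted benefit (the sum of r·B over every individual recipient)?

0.34815

r to a half-sibling = 1/4 (half-sibs share one parent — one path of length 2: r = (1/2)^2 = 1/4).
r to a grandoffspring = 1/4 (two parent–offspring links: r = (1/2)^2 = 1/4).
r to a double first cousin = 1/4 (double first cousins share both grandparent pairs — four paths of length 4: r = 4·(1/2)^4 = 1/4).
r to a first cousin = 1/8 (first cousins share one grandparent pair — two paths of length 4: r = 2·(1/2)^4 = 1/8).
Summing one r·B term per recipient: 1·0.25·0.504 + 1·0.25·0.425 + 2·0.25·0.0968 + 1·0.125·0.54 = 0.34815.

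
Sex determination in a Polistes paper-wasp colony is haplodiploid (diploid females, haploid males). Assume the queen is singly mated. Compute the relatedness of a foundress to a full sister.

Haplodiploid full sisters inherit their father's entire haploid genome identically (contributing 1/2) and on average half of their mother's contribution (1/2 · 1/2 = 1/4); r = 1/2 + 1/4 = 3/4.

0.75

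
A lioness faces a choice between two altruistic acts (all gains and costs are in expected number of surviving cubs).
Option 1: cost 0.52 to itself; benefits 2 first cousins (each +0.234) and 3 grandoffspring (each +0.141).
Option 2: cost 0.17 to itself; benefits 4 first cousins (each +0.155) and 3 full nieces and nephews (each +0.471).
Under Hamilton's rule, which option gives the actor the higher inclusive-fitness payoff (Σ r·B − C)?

Option 2

Option 1: r to a first cousin = 0.125.
Option 1: r to a grandoffspring = 0.25.
Option 1: Σ r·B − C = (2·0.125·0.234 + 3·0.25·0.141) − 0.52 = -0.35575.
Option 2: r to a first cousin = 0.125.
Option 2: r to a full niece or nephew = 0.25.
Option 2: Σ r·B − C = (4·0.125·0.155 + 3·0.25·0.471) − 0.17 = 0.26075.
Option 2 has the higher net inclusive-fitness payoff.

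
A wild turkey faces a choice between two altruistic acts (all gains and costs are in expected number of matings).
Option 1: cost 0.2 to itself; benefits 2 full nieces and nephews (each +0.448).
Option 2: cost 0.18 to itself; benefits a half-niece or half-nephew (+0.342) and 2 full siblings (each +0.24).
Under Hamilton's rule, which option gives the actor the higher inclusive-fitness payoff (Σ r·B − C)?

Option 2

Option 1: r to a full niece or nephew = 0.25.
Option 1: Σ r·B − C = (2·0.25·0.448) − 0.2 = 0.024.
Option 2: r to a half-niece or half-nephew = 0.125.
Option 2: r to a full sibling = 0.5.
Option 2: Σ r·B − C = (1·0.125·0.342 + 2·0.5·0.24) − 0.18 = 0.10275.
Option 2 has the higher net inclusive-fitness payoff.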